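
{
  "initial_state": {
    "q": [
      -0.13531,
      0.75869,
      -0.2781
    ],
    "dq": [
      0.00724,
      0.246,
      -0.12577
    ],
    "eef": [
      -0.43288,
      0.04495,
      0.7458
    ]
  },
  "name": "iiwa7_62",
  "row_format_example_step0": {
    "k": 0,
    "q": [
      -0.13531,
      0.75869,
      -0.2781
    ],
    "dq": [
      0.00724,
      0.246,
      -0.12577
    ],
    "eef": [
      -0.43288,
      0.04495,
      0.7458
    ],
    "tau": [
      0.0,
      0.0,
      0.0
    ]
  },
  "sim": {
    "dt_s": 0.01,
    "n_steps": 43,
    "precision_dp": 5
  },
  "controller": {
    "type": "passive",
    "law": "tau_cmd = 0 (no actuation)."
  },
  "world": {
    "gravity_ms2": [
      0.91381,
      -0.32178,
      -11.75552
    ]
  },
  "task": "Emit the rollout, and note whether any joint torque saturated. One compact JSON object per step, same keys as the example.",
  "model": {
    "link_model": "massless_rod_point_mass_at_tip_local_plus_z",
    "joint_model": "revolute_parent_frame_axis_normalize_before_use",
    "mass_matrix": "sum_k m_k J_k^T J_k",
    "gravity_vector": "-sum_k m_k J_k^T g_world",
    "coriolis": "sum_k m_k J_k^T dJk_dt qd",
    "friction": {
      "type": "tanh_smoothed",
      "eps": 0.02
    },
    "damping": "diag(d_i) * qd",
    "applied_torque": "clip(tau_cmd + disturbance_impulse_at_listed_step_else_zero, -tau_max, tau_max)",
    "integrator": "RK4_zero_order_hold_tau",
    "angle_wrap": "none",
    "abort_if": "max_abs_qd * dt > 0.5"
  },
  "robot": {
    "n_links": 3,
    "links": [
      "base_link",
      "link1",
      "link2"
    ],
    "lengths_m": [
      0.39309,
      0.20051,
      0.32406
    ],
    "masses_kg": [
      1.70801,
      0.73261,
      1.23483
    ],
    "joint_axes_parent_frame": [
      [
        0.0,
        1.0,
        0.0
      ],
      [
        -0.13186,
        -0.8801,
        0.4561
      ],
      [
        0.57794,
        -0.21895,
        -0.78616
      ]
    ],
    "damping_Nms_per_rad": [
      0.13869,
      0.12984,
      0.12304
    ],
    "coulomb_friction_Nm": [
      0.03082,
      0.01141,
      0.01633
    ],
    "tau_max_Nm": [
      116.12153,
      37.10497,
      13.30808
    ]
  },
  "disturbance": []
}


{"k":1,"q":[-0.1349,0.76262,-0.28018],"dq":[0.07471,0.53973,-0.28899],"eef":[-0.4339,0.04497,0.74453],"tau":[0.0,0.0,0.0]}
{"k":2,"q":[-0.13383,0.76946,-0.28387],"dq":[0.13901,0.82626,-0.45043],"eef":[-0.43539,0.04502,0.74244],"tau":[0.0,0.0,0.0]}
{"k":3,"q":[-0.13213,0.77912,-0.28919],"dq":[0.19985,1.10485,-0.61206],"eef":[-0.43735,0.04508,0.73955],"tau":[0.0,0.0,0.0]}
{"k":4,"q":[-0.12984,0.79153,-0.29612],"dq":[0.25688,1.37465,-0.77546],"eef":[-0.43977,0.04514,0.73584],"tau":[0.0,0.0,0.0]}
{"k":5,"q":[-0.12701,0.80658,-0.30471],"dq":[0.3097,1.63477,-0.94198],"eef":[-0.44261,0.04521,0.73129],"tau":[0.0,0.0,0.0]}
{"k":6,"q":[-0.12366,0.82419,-0.31497],"dq":[0.35791,1.88437,-1.1126],"eef":[-0.44587,0.04526,0.7259],"tau":[0.0,0.0,0.0]}
{"k":7,"q":[-0.11986,0.84423,-0.32697],"dq":[0.40108,2.12257,-1.288],"eef":[-0.44952,0.04528,0.71963],"tau":[0.0,0.0,0.0]}
{"k":8,"q":[-0.11566,0.8666,-0.34075],"dq":[0.43875,2.34851,-1.46848],"eef":[-0.45352,0.04526,0.71246],"tau":[0.0,0.0,0.0]}
{"k":9,"q":[-0.11111,0.89116,-0.35636],"dq":[0.47044,2.56137,-1.65404],"eef":[-0.45785,0.04518,0.70435],"tau":[0.0,0.0,0.0]}
{"k":10,"q":[-0.10627,0.91778,-0.37385],"dq":[0.49564,2.7604,-1.84432],"eef":[-0.46246,0.04504,0.69529],"tau":[0.0,0.0,0.0]}
{"k":11,"q":[-0.10122,0.94632,-0.39326],"dq":[0.51382,2.94491,-2.03866],"eef":[-0.46732,0.0448,0.68524],"tau":[0.0,0.0,0.0]}
{"k":12,"q":[-0.09602,0.97663,-0.41463],"dq":[0.52445,3.11438,-2.23607],"eef":[-0.47239,0.04446,0.67417],"tau":[0.0,0.0,0.0]}
{"k":13,"q":[-0.09076,1.00856,-0.43799],"dq":[0.52697,3.26844,-2.43533],"eef":[-0.47761,0.044,0.66204],"tau":[0.0,0.0,0.0]}
{"k":14,"q":[-0.08551,1.04195,-0.46334],"dq":[0.52082,3.40689,-2.63495],"eef":[-0.48293,0.04339,0.64882],"tau":[0.0,0.0,0.0]}
{"k":15,"q":[-0.08037,1.07664,-0.49068],"dq":[0.50541,3.52979,-2.83322],"eef":[-0.4883,0.04261,0.63449],"tau":[0.0,0.0,0.0]}
{"k":16,"q":[-0.07544,1.11249,-0.51999],"dq":[0.48016,3.63739,-3.02824],"eef":[-0.49366,0.04164,0.61902],"tau":[0.0,0.0,0.0]}
{"k":17,"q":[-0.0708,1.14934,-0.55123],"dq":[0.44446,3.73021,-3.21793],"eef":[-0.49894,0.04046,0.60239],"tau":[0.0,0.0,0.0]}
{"k":18,"q":[-0.06658,1.18705,-0.58433],"dq":[0.39767,3.80897,-3.40002],"eef":[-0.50408,0.03904,0.58457],"tau":[0.0,0.0,0.0]}
{"k":19,"q":[-0.06289,1.22548,-0.6192],"dq":[0.33914,3.87468,-3.57207],"eef":[-0.50901,0.03735,0.56556],"tau":[0.0,0.0,0.0]}
{"k":20,"q":[-0.05984,1.2645,-0.65573],"dq":[0.26816,3.92853,-3.73142],"eef":[-0.51364,0.03537,0.54534],"tau":[0.0,0.0,0.0]}
{"k":21,"q":[-0.05757,1.30401,-0.69377],"dq":[0.18402,3.97196,-3.87516],"eef":[-0.51791,0.03307,0.52392],"tau":[0.0,0.0,0.0]}
{"k":22,"q":[-0.05621,1.34391,-0.73317],"dq":[0.08593,4.0066,-4.00011],"eef":[-0.52173,0.03043,0.5013],"tau":[0.0,0.0,0.0]}
{"k":23,"q":[-0.0559,1.38412,-0.7737],"dq":[-0.02674,4.03447,-4.10287],"eef":[-0.52502,0.0274,0.47749],"tau":[0.0,0.0,0.0]}
{"k":24,"q":[-0.05679,1.42459,-0.81514],"dq":[-0.15425,4.05814,-4.17998],"eef":[-0.52768,0.02397,0.45252],"tau":[0.0,0.0,0.0]}
{"k":25,"q":[-0.05904,1.46527,-0.8572],"dq":[-0.29831,4.07892,-4.22636],"eef":[-0.52962,0.02011,0.42642],"tau":[0.0,0.0,0.0]}
{"k":26,"q":[-0.06282,1.50616,-0.89955],"dq":[-0.45986,4.09912,-4.237],"eef":[-0.53075,0.01578,0.39925],"tau":[0.0,0.0,0.0]}
{"k":27,"q":[-0.0683,1.54726,-0.9418],"dq":[-0.63986,4.1211,-4.20641],"eef":[-0.53098,0.01096,0.37106],"tau":[0.0,0.0,0.0]}
{"k":28,"q":[-0.07568,1.5886,-0.98352],"dq":[-0.83929,4.14724,-4.12856],"eef":[-0.53022,0.00563,0.34192],"tau":[0.0,0.0,0.0]}
{"k":29,"q":[-0.08515,1.63023,-1.02419],"dq":[-1.05911,4.17974,-3.99715],"eef":[-0.52839,-0.00023,0.31192],"tau":[0.0,0.0,0.0]}
{"k":30,"q":[-0.09693,1.67222,-1.06326],"dq":[-1.30027,4.22046,-3.80585],"eef":[-0.52538,-0.00665,0.28117],"tau":[0.0,0.0,0.0]}
{"k":31,"q":[-0.11123,1.71467,-1.10009],"dq":[-1.56369,4.27062,-3.54886],"eef":[-0.52114,-0.01363,0.24977],"tau":[0.0,0.0,0.0]}
{"k":32,"q":[-0.12828,1.75767,-1.134],"dq":[-1.8502,4.33041,-3.22167],"eef":[-0.51559,-0.02117,0.21787],"tau":[0.0,0.0,0.0]}
{"k":33,"q":[-0.14832,1.80131,-1.16428],"dq":[-2.16056,4.39858,-2.82203],"eef":[-0.50867,-0.02926,0.1856],"tau":[0.0,0.0,0.0]}
{"k":34,"q":[-0.17157,1.84566,-1.19021],"dq":[-2.49537,4.47195,-2.35101],"eef":[-0.50034,-0.0379,0.15311],"tau":[0.0,0.0,0.0]}
{"k":35,"q":[-0.19831,1.89074,-1.21108],"dq":[-2.85502,4.54507,-1.81405],"eef":[-0.49057,-0.04704,0.12059],"tau":[0.0,0.0,0.0]}
{"k":36,"q":[-0.22876,1.93653,-1.2263],"dq":[-3.23957,4.61014,-1.22153],"eef":[-0.47935,-0.05666,0.08819],"tau":[0.0,0.0,0.0]}
{"k":37,"q":[-0.26318,1.98289,-1.23538],"dq":[-3.64857,4.65725,-0.58875],"eef":[-0.46669,-0.0667,0.05611],"tau":[0.0,0.0,0.0]}
{"k":38,"q":[-0.30181,2.02958,-1.23801],"dq":[-4.08082,4.67456,0.06299],"eef":[-0.45262,-0.0771,0.02452],"tau":[0.0,0.0,0.0]}
{"k":39,"q":[-0.34487,2.07623,-1.23416],"dq":[-4.53407,4.64863,0.70468],"eef":[-0.4372,-0.08777,-0.00639],"tau":[0.0,0.0,0.0]}
{"k":40,"q":[-0.39255,2.12238,-1.22398],"dq":[-5.00541,4.57137,1.3255],"eef":[-0.4205,-0.09862,-0.03645],"tau":[0.0,0.0,0.0]}
{"k":41,"q":[-0.44502,2.16746,-1.20778],"dq":[-5.49053,4.43411,1.90702],"eef":[-0.40265,-0.10957,-0.06551],"tau":[0.0,0.0,0.0]}
{"k":42,"q":[-0.50239,2.21084,-1.18602],"dq":[-5.984,4.23095,2.4355],"eef":[-0.38381,-0.12051,-0.09344],"tau":[0.0,0.0,0.0]}
{"k":43,"q":[-0.56471,2.25185,-1.15927],"dq":[-6.47948,3.95914,2.90335],"eef":[-0.36414,-0.13134,-0.12015]}
{"summary": "any joint saturated: no"}


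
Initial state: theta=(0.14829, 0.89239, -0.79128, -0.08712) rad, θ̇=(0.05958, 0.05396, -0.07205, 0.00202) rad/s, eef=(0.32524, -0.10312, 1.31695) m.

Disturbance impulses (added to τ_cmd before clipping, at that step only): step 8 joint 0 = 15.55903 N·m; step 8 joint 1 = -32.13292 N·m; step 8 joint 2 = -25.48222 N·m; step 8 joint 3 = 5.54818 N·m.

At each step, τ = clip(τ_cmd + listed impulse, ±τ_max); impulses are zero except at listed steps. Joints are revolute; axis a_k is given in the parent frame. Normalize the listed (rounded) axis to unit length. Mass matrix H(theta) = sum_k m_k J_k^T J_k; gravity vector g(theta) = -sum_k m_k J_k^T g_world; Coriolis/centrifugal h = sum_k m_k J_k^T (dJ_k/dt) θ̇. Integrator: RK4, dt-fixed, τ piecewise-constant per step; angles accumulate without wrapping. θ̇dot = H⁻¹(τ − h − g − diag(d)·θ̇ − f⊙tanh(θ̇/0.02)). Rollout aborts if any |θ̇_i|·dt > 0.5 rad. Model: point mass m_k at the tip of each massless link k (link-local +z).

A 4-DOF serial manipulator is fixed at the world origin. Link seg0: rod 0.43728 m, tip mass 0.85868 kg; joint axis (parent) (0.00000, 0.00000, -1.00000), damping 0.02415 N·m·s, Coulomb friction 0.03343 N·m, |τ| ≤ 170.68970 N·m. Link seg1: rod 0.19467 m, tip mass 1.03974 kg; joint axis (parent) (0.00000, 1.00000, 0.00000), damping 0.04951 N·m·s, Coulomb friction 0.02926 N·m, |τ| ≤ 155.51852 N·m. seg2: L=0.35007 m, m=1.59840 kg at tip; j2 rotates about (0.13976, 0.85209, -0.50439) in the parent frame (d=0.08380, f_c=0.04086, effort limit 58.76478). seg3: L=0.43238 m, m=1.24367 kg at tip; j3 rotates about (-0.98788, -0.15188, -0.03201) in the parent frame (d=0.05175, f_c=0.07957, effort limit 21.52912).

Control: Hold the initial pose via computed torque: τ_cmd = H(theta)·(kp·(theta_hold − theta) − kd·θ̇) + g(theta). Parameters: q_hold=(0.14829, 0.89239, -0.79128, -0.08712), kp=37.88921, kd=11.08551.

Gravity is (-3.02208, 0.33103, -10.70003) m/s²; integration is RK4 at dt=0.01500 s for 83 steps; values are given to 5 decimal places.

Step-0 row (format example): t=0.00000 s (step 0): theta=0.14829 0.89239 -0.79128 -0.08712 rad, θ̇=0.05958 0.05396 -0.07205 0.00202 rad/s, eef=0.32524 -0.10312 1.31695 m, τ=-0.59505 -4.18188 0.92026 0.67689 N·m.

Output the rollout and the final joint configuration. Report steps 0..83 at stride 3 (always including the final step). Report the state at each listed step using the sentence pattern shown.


t=0.04500 s (step 3): theta=0.15050 0.89359 -0.79276 -0.08723 rad, θ̇=0.03751 0.00855 -0.00747 -0.00421 rad/s, eef=0.32513 -0.10412 1.31675 m, τ=-0.51329 -4.14595 0.89057 0.62599 N·m.
t=0.09000 s (step 6): theta=0.15160 0.89379 -0.79291 -0.08741 rad, θ̇=0.01325 0.00242 -0.00181 -0.00315 rad/s, eef=0.32512 -0.10459 1.31668 m, τ=-0.45551 -4.12444 0.87954 0.58647 N·m.
t=0.13500 s (step 9): theta=0.16441 0.89381 -0.79294 -0.07747 rad, θ̇=1.67570 -0.00616 0.00061 1.33201 rad/s, eef=0.32224 -0.10484 1.31761 m, τ=-3.08892 1.36302 5.24307 -0.39190 N·m.
t=0.18000 s (step 12): theta=0.22108 0.89384 -0.79405 -0.03377 rad, θ̇=0.88856 0.00004 -0.03156 0.65925 rad/s, eef=0.30934 -0.10532 1.32136 m, τ=-2.26504 -0.46684 3.89616 -0.15656 N·m.
t=0.22500 s (step 15): theta=0.24852 0.89359 -0.79513 -0.01418 rad, θ̇=0.36388 -0.00939 -0.01677 0.24296 rad/s, eef=0.30300 -0.10571 1.32294 m, τ=-1.65803 -1.67800 2.92468 -0.01490 N·m.
t=0.27000 s (step 18): theta=0.25683 0.89310 -0.79566 -0.00933 rad, θ̇=0.03152 -0.01073 -0.00824 -0.00445 rad/s, eef=0.30076 -0.10612 1.32347 m, τ=-1.22402 -2.49815 2.24096 0.09425 N·m.
t=0.31500 s (step 21): theta=0.25471 0.89279 -0.79569 -0.01144 rad, θ̇=-0.10909 -0.00249 0.00555 -0.07764 rad/s, eef=0.30095 -0.10628 1.32344 m, τ=-0.94403 -3.06701 1.76484 0.12242 N·m.
t=0.36000 s (step 24): theta=0.24801 0.89286 -0.79532 -0.01577 rad, θ̇=-0.18100 0.00526 0.01005 -0.11118 rad/s, eef=0.30250 -0.10605 1.32309 m, τ=-0.75336 -3.46464 1.43390 0.15067 N·m.
t=0.40500 s (step 27): theta=0.23908 0.89321 -0.79482 -0.02112 rad, θ̇=-0.21130 0.00935 0.01208 -0.12410 rad/s, eef=0.30474 -0.10559 1.32256 m, τ=-0.62155 -3.73915 1.20471 0.17955 N·m.
t=0.45000 s (step 30): theta=0.22942 0.89367 -0.79426 -0.02672 rad, θ̇=-0.21539 0.01102 0.01271 -0.12387 rad/s, eef=0.30725 -0.10500 1.32195 m, τ=-0.53150 -3.92516 1.04862 0.20642 N·m.
t=0.49500 s (step 33): theta=0.21994 0.89418 -0.79369 -0.03213 rad, θ̇=-0.20403 0.01115 0.01252 -0.11579 rad/s, eef=0.30977 -0.10436 1.32132 m, τ=-0.47104 -4.04747 0.94497 0.22987 N·m.
t=0.54000 s (step 36): theta=0.21119 0.89466 -0.79315 -0.03707 rad, θ̇=-0.18444 0.01038 0.01188 -0.10355 rad/s, eef=0.31213 -0.10372 1.32072 m, τ=-0.43155 -4.12439 0.87857 0.24946 N·m.
t=0.58500 s (step 39): theta=0.20341 0.89511 -0.79263 -0.04141 rad, θ̇=-0.16130 0.00913 0.01101 -0.08963 rad/s, eef=0.31425 -0.10310 1.32018 m, τ=-0.40685 -4.16956 0.83823 0.26536 N·m.
t=0.63000 s (step 42): theta=0.19669 0.89549 -0.79216 -0.04513 rad, θ̇=-0.13755 0.00769 0.01005 -0.07561 rad/s, eef=0.31610 -0.10252 1.31970 m, τ=-0.39246 -4.19311 0.81575 0.27801 N·m.
t=0.67500 s (step 45): theta=0.19102 0.89580 -0.79173 -0.04823 rad, θ̇=-0.11494 0.00622 0.00908 -0.06247 rad/s, eef=0.31767 -0.10200 1.31929 m, τ=-0.38516 -4.20242 0.80513 0.28801 N·m.
t=0.72000 s (step 48): theta=0.18631 0.89605 -0.79134 -0.05077 rad, θ̇=-0.09447 0.00482 0.00817 -0.05083 rad/s, eef=0.31898 -0.10155 1.31895 m, τ=-0.38259 -4.20281 0.80212 0.29599 N·m.
t=0.76500 s (step 51): theta=0.18247 0.89624 -0.79100 -0.05283 rad, θ̇=-0.07670 0.00352 0.00732 -0.04110 rad/s, eef=0.32006 -0.10116 1.31867 m, τ=-0.38305 -4.19796 0.80370 0.30272 N·m.
t=0.81000 s (step 54): theta=0.17937 0.89637 -0.79068 -0.05450 rad, θ̇=-0.06190 0.00228 0.00652 -0.03357 rad/s, eef=0.32094 -0.10084 1.31844 m, τ=-0.38531 -4.19038 0.80783 0.30902 N·m.
t=0.85500 s (step 57): theta=0.17686 0.89644 -0.79041 -0.05588 rad, θ̇=-0.05007 0.00110 0.00577 -0.02827 rad/s, eef=0.32164 -0.10058 1.31826 m, τ=-0.38845 -4.18169 0.81312 0.31552 N·m.
t=0.90000 s (step 60): theta=0.17482 0.89647 -0.79017 -0.05707 rad, θ̇=-0.04088 0.00004 0.00504 -0.02479 rad/s, eef=0.32220 -0.10039 1.31812 m, τ=-0.39179 -4.17288 0.81868 0.32236 N·m.
t=0.94500 s (step 63): theta=0.17315 0.89645 -0.78996 -0.05812 rad, θ̇=-0.03384 -0.00087 0.00434 -0.02253 rad/s, eef=0.32264 -0.10026 1.31801 m, τ=-0.39481 -4.16452 0.82397 0.32930 N·m.
t=0.99000 s (step 66): theta=0.17175 0.89640 -0.78978 -0.05910 rad, θ̇=-0.02849 -0.00159 0.00368 -0.02100 rad/s, eef=0.32300 -0.10018 1.31792 m, τ=-0.39718 -4.15685 0.82870 0.33603 N·m.
t=1.03500 s (step 69): theta=0.17057 0.89631 -0.78963 -0.06002 rad, θ̇=-0.02445 -0.00213 0.00308 -0.01988 rad/s, eef=0.32328 -0.10014 1.31785 m, τ=-0.39877 -4.14998 0.83274 0.34238 N·m.
t=1.08000 s (step 72): theta=0.16954 0.89621 -0.78950 -0.06089 rad, θ̇=-0.02139 -0.00252 0.00255 -0.01899 rad/s, eef=0.32350 -0.10013 1.31779 m, τ=-0.39960 -4.14390 0.83608 0.34828 N·m.
t=1.12500 s (step 75): theta=0.16863 0.89609 -0.78940 -0.06173 rad, θ̇=-0.01906 -0.00279 0.00210 -0.01821 rad/s, eef=0.32368 -0.10014 1.31774 m, τ=-0.39979 -4.13856 0.83879 0.35375 N·m.
t=1.17000 s (step 78): theta=0.16782 0.89596 -0.78931 -0.06253 rad, θ̇=-0.01725 -0.00296 0.00172 -0.01750 rad/s, eef=0.32383 -0.10017 1.31771 m, τ=-0.39951 -4.13390 0.84097 0.35885 N·m.
t=1.21500 s (step 81): theta=0.16707 0.89582 -0.78924 -0.06330 rad, θ̇=-0.01581 -0.00306 0.00142 -0.01684 rad/s, eef=0.32395 -0.10022 1.31767 m, τ=-0.39890 -4.12984 0.84271 0.36366 N·m.
t=1.24500 s (step 83): theta=0.16661 0.89573 -0.78920 -0.06380 rad, θ̇=-0.01500 -0.00309 0.00124 -0.01641 rad/s, eef=0.32402 -0.10025 1.31766 m.
final theta (rad): 0.16661 0.89573 -0.78920 -0.06380


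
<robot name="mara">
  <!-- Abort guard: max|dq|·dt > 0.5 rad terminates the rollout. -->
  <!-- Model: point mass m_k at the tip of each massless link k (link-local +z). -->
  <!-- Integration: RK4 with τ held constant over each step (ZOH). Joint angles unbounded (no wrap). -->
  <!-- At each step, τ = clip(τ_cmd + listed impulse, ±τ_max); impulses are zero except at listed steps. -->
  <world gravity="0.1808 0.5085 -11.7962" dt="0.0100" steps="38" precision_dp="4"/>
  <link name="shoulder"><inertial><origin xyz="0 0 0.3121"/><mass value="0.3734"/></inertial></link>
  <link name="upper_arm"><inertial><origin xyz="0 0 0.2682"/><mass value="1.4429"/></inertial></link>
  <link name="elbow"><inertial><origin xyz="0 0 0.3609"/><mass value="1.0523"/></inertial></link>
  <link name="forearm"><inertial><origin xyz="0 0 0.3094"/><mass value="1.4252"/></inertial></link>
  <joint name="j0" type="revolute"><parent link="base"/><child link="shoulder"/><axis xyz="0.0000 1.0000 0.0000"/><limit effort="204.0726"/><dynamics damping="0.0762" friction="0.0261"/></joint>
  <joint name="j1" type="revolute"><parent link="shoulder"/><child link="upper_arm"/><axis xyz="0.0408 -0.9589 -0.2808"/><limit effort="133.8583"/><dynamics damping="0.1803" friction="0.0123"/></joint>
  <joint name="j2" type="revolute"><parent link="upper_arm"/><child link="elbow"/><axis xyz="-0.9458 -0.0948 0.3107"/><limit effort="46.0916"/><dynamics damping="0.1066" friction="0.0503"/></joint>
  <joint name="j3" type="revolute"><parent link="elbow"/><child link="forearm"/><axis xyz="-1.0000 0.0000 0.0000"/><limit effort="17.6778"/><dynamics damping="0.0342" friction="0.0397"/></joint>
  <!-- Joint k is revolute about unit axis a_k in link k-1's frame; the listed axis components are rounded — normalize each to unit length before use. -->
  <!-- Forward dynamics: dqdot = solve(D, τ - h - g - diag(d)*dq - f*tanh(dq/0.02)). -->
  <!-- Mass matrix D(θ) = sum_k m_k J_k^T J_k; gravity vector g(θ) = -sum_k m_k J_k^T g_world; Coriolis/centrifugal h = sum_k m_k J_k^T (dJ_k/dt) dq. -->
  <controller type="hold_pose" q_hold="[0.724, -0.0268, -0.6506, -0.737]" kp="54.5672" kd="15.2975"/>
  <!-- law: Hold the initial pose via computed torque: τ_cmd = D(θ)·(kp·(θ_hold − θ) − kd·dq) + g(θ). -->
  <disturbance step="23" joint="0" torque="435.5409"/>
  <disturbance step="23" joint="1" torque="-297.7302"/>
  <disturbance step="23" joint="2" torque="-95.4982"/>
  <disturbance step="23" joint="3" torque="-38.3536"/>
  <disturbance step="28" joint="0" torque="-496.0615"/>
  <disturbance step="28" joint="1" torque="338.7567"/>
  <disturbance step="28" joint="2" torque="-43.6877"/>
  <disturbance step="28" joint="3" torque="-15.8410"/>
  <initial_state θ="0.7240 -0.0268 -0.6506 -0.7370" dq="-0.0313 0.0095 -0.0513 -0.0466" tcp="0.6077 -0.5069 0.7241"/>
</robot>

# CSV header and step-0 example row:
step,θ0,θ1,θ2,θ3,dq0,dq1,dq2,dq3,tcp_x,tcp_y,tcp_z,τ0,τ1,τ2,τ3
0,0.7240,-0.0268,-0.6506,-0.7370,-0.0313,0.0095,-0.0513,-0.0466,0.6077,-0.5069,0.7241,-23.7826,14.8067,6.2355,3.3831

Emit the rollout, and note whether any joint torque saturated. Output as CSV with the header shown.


step,θ0,θ1,θ2,θ3,dq0,dq1,dq2,dq3,tcp_x,tcp_y,tcp_z,τ0,τ1,τ2,τ3
1,0.7237,-0.0267,-0.6511,-0.7374,-0.0248,0.0107,-0.0441,-0.0351,0.6071,-0.5071,0.7241,-23.9787,14.9461,6.1365,3.3387
2,0.7235,-0.0266,-0.6515,-0.7377,-0.0194,0.0112,-0.0375,-0.0256,0.6066,-0.5073,0.7242,-24.1539,15.0708,6.0484,3.2996
3,0.7233,-0.0265,-0.6518,-0.7379,-0.0150,0.0111,-0.0315,-0.0184,0.6063,-0.5074,0.7242,-24.3101,15.1824,5.9702,3.2655
4,0.7232,-0.0264,-0.6521,-0.7381,-0.0114,0.0105,-0.0258,-0.0132,0.6059,-0.5075,0.7242,-24.4492,15.2821,5.9011,3.2361
5,0.7231,-0.0263,-0.6523,-0.7382,-0.0086,0.0096,-0.0206,-0.0097,0.6057,-0.5076,0.7242,-24.5731,15.3712,5.8401,3.2107
6,0.7230,-0.0262,-0.6525,-0.7383,-0.0064,0.0085,-0.0160,-0.0072,0.6055,-0.5077,0.7243,-24.6834,15.4507,5.7867,3.1889
7,0.7230,-0.0261,-0.6527,-0.7383,-0.0047,0.0073,-0.0119,-0.0054,0.6053,-0.5077,0.7243,-24.7815,15.5216,5.7401,3.1701
8,0.7229,-0.0260,-0.6528,-0.7384,-0.0033,0.0059,-0.0085,-0.0039,0.6052,-0.5077,0.7243,-24.8687,15.5847,5.6998,3.1538
9,0.7229,-0.0260,-0.6528,-0.7384,-0.0022,0.0047,-0.0057,-0.0026,0.6051,-0.5078,0.7243,-24.9463,15.6409,5.6649,3.1398
10,0.7229,-0.0259,-0.6529,-0.7384,-0.0013,0.0034,-0.0034,-0.0015,0.6051,-0.5078,0.7243,-25.0152,15.6910,5.6349,3.1277
11,0.7229,-0.0259,-0.6529,-0.7385,-0.0006,0.0023,-0.0015,-0.0006,0.6050,-0.5078,0.7243,-25.0765,15.7354,5.6090,3.1172
12,0.7229,-0.0259,-0.6529,-0.7385,0.0000,0.0013,0.0000,0.0002,0.6050,-0.5078,0.7243,-25.1309,15.7750,5.5867,3.1082
13,0.7229,-0.0259,-0.6529,-0.7385,0.0005,0.0004,0.0013,0.0009,0.6050,-0.5078,0.7243,-25.1792,15.8100,5.5675,3.1004
14,0.7229,-0.0259,-0.6529,-0.7384,0.0009,-0.0003,0.0023,0.0014,0.6050,-0.5078,0.7243,-25.2221,15.8412,5.5509,3.0937
15,0.7229,-0.0259,-0.6529,-0.7384,0.0013,-0.0010,0.0031,0.0019,0.6050,-0.5078,0.7243,-25.2601,15.8688,5.5366,3.0879
16,0.7229,-0.0259,-0.6528,-0.7384,0.0015,-0.0015,0.0038,0.0022,0.6051,-0.5078,0.7243,-25.2938,15.8933,5.5241,3.0829
17,0.7229,-0.0259,-0.6528,-0.7384,0.0018,-0.0020,0.0043,0.0025,0.6051,-0.5078,0.7243,-25.3236,15.9150,5.5134,3.0786
18,0.7229,-0.0259,-0.6528,-0.7384,0.0020,-0.0024,0.0047,0.0027,0.6052,-0.5077,0.7243,-25.3500,15.9342,5.5040,3.0748
19,0.7230,-0.0260,-0.6527,-0.7383,0.0021,-0.0027,0.0050,0.0029,0.6052,-0.5077,0.7243,-25.3733,15.9512,5.4959,3.0715
20,0.7230,-0.0260,-0.6527,-0.7383,0.0022,-0.0029,0.0052,0.0030,0.6053,-0.5077,0.7243,-25.3939,15.9662,5.4888,3.0686
21,0.7230,-0.0260,-0.6526,-0.7383,0.0023,-0.0031,0.0054,0.0031,0.6054,-0.5077,0.7243,-25.4121,15.9794,5.4827,3.0661
22,0.7230,-0.0261,-0.6525,-0.7382,0.0024,-0.0032,0.0055,0.0031,0.6054,-0.5077,0.7243,-25.4281,15.9911,5.4773,3.0640
23,0.7231,-0.0261,-0.6525,-0.7382,0.0025,-0.0033,0.0055,0.0031,0.6055,-0.5076,0.7243,204.0726,-133.8583,-46.0916,-17.6778
24,0.7281,-0.0260,-0.6583,-0.7385,1.0019,0.0056,-1.1635,-0.0480,0.6066,-0.5096,0.7197,-61.2706,39.3976,13.3939,6.2352
25,0.7373,-0.0261,-0.6690,-0.7388,0.8346,-0.0221,-0.9822,-0.0119,0.6087,-0.5131,0.7112,-57.1138,36.6843,12.1941,5.7266
26,0.7449,-0.0264,-0.6780,-0.7388,0.6920,-0.0367,-0.8189,0.0036,0.6104,-0.5159,0.7040,-53.4011,34.2564,11.1753,5.3023
27,0.7512,-0.0268,-0.6855,-0.7387,0.5695,-0.0432,-0.6735,0.0068,0.6119,-0.5183,0.6981,-50.0902,32.0889,10.3074,4.9460
28,0.7564,-0.0273,-0.6916,-0.7387,0.4639,-0.0444,-0.5460,0.0052,0.6131,-0.5202,0.6931,-204.0726,133.8583,-34.1218,-11.1972
29,0.7542,-0.0328,-0.6996,-0.7379,-0.8808,-1.0536,-1.0661,0.1469,0.6115,-0.5225,0.6899,-19.9760,12.2193,15.7795,6.8659
30,0.7462,-0.0423,-0.7093,-0.7366,-0.7346,-0.8478,-0.8700,0.1252,0.6074,-0.5252,0.6882,-20.3846,12.5075,14.4869,6.3658
31,0.7395,-0.0499,-0.7172,-0.7354,-0.6106,-0.6742,-0.6969,0.0996,0.6039,-0.5274,0.6869,-20.7659,12.7798,13.3413,5.9267
32,0.7339,-0.0559,-0.7234,-0.7346,-0.5057,-0.5285,-0.5452,0.0733,0.6009,-0.5291,0.6861,-21.1220,13.0362,12.3265,5.5408
33,0.7293,-0.0606,-0.7282,-0.7340,-0.4171,-0.4066,-0.4130,0.0482,0.5984,-0.5304,0.6856,-21.4543,13.2769,11.4281,5.2014
34,0.7255,-0.0642,-0.7317,-0.7336,-0.3423,-0.3049,-0.2988,0.0259,0.5963,-0.5314,0.6854,-21.7641,13.5022,10.6334,4.9024
35,0.7224,-0.0668,-0.7342,-0.7334,-0.2792,-0.2204,-0.2014,0.0088,0.5946,-0.5320,0.6854,-22.0525,13.7125,9.9309,4.6377
36,0.7199,-0.0686,-0.7358,-0.7334,-0.2262,-0.1505,-0.1198,-0.0012,0.5932,-0.5324,0.6856,-22.3207,13.9082,9.3105,4.4018
37,0.7178,-0.0698,-0.7367,-0.7334,-0.1815,-0.0929,-0.0515,-0.0062,0.5921,-0.5327,0.6861,-22.5697,14.0900,8.7632,4.1921
38,0.7162,-0.0705,-0.7369,-0.7335,-0.1442,-0.0459,0.0049,-0.0072,0.5912,-0.5327,0.6866,,,,
# any joint saturated: yes


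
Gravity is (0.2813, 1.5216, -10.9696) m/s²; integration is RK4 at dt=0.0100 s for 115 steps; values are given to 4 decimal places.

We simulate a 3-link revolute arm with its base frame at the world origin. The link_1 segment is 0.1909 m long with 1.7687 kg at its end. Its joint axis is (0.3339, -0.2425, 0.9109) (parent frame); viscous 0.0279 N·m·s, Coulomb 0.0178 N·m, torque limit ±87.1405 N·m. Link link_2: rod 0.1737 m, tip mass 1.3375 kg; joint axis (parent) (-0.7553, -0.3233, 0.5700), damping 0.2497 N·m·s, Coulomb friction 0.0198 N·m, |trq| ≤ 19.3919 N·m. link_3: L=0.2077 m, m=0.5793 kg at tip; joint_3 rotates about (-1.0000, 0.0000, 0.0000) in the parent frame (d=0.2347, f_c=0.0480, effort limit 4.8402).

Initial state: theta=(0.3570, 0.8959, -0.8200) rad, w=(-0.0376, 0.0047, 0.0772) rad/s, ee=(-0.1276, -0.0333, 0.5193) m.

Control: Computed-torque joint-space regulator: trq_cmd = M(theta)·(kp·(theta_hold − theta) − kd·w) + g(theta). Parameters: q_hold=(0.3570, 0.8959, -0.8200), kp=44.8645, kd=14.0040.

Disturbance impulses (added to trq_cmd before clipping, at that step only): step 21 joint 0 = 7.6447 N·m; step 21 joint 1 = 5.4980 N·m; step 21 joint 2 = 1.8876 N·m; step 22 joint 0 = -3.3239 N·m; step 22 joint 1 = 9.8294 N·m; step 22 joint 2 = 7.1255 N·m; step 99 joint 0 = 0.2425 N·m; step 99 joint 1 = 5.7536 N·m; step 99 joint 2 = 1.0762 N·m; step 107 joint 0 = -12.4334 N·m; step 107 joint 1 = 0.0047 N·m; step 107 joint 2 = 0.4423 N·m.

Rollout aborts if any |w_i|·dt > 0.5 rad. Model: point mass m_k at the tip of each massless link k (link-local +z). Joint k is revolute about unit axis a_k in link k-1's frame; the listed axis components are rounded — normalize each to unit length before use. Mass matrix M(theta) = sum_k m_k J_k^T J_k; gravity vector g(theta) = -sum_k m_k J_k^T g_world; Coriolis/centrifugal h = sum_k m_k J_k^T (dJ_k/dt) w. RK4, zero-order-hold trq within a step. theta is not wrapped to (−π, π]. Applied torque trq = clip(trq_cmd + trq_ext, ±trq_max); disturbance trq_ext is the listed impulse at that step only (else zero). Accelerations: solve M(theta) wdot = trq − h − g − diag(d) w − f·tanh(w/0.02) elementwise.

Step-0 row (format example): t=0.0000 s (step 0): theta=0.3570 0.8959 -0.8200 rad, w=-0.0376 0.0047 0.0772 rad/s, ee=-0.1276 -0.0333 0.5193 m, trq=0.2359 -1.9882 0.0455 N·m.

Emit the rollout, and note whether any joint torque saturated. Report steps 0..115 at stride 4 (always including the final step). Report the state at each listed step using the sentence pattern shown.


t=0.0400 s (step 4): theta=0.3559 0.8966 -0.8193 rad, w=-0.0189 0.0108 0.0035 rad/s, ee=-0.1277 -0.0327 0.5194 m, trq=0.1983 -1.9669 0.0679 N·m.
t=0.0800 s (step 8): theta=0.3554 0.8968 -0.8193 rad, w=-0.0064 0.0021 0.0006 rad/s, ee=-0.1277 -0.0325 0.5194 m, trq=0.1766 -1.9575 0.0737 N·m.
t=0.1200 s (step 12): theta=0.3552 0.8968 -0.8193 rad, w=-0.0004 -0.0006 -0.0002 rad/s, ee=-0.1277 -0.0325 0.5194 m, trq=0.1654 -1.9541 0.0760 N·m.
t=0.1600 s (step 16): theta=0.3553 0.8968 -0.8193 rad, w=0.0021 -0.0014 -0.0004 rad/s, ee=-0.1277 -0.0325 0.5194 m, trq=0.1598 -1.9526 0.0770 N·m.
t=0.2000 s (step 20): theta=0.3554 0.8967 -0.8193 rad, w=0.0031 -0.0015 -0.0005 rad/s, ee=-0.1277 -0.0326 0.5194 m, trq=0.1569 -1.9519 0.0775 N·m.
t=0.2400 s (step 24): theta=0.3668 0.9316 -0.8104 rad, w=0.3055 1.5179 0.5404 rad/s, ee=-0.1373 -0.0293 0.5166 m, trq=-0.3025 -3.8011 -0.7932 N·m.
t=0.2800 s (step 28): theta=0.3748 0.9726 -0.7948 rad, w=0.1154 0.6384 0.2382 rad/s, ee=-0.1491 -0.0237 0.5131 m, trq=-0.1492 -3.1198 -0.4888 N·m.
t=0.3200 s (step 32): theta=0.3774 0.9885 -0.7900 rad, w=0.0234 0.2023 0.0241 rad/s, ee=-0.1535 -0.0216 0.5116 m, trq=-0.0424 -2.7149 -0.2949 N·m.
t=0.3600 s (step 36): theta=0.3774 0.9911 -0.7899 rad, w=-0.0157 -0.0454 -0.0090 rad/s, ee=-0.1540 -0.0212 0.5114 m, trq=0.0244 -2.4789 -0.1916 N·m.
t=0.4000 s (step 40): theta=0.3764 0.9868 -0.7904 rad, w=-0.0322 -0.1530 -0.0160 rad/s, ee=-0.1530 -0.0216 0.5118 m, trq=0.0634 -2.3498 -0.1354 N·m.
t=0.4400 s (step 44): theta=0.3749 0.9797 -0.7911 rad, w=-0.0391 -0.1958 -0.0190 rad/s, ee=-0.1512 -0.0223 0.5125 m, trq=0.0886 -2.2687 -0.0992 N·m.
t=0.4800 s (step 48): theta=0.3733 0.9716 -0.7919 rad, w=-0.0406 -0.2054 -0.0197 rad/s, ee=-0.1493 -0.0230 0.5133 m, trq=0.1047 -2.2148 -0.0745 N·m.
t=0.5200 s (step 52): theta=0.3717 0.9635 -0.7927 rad, w=-0.0389 -0.1987 -0.0191 rad/s, ee=-0.1473 -0.0238 0.5141 m, trq=0.1147 -2.1767 -0.0567 N·m.
t=0.5600 s (step 56): theta=0.3702 0.9558 -0.7934 rad, w=-0.0356 -0.1846 -0.0179 rad/s, ee=-0.1455 -0.0246 0.5148 m, trq=0.1206 -2.1482 -0.0429 N·m.
t=0.6000 s (step 60): theta=0.3689 0.9488 -0.7941 rad, w=-0.0317 -0.1677 -0.0166 rad/s, ee=-0.1438 -0.0253 0.5154 m, trq=0.1240 -2.1257 -0.0319 N·m.
t=0.6400 s (step 64): theta=0.3677 0.9424 -0.7947 rad, w=-0.0277 -0.1504 -0.0154 rad/s, ee=-0.1422 -0.0260 0.5160 m, trq=0.1260 -2.1073 -0.0227 N·m.
t=0.6800 s (step 68): theta=0.3667 0.9368 -0.7953 rad, w=-0.0240 -0.1338 -0.0142 rad/s, ee=-0.1409 -0.0266 0.5165 m, trq=0.1273 -2.0918 -0.0149 N·m.
t=0.7200 s (step 72): theta=0.3658 0.9317 -0.7959 rad, w=-0.0207 -0.1184 -0.0132 rad/s, ee=-0.1397 -0.0272 0.5169 m, trq=0.1282 -2.0786 -0.0081 N·m.
t=0.7600 s (step 76): theta=0.3650 0.9273 -0.7964 rad, w=-0.0179 -0.1045 -0.0124 rad/s, ee=-0.1386 -0.0277 0.5173 m, trq=0.1291 -2.0670 -0.0022 N·m.
t=0.8000 s (step 80): theta=0.3643 0.9233 -0.7969 rad, w=-0.0156 -0.0921 -0.0117 rad/s, ee=-0.1377 -0.0282 0.5176 m, trq=0.1300 -2.0570 0.0030 N·m.
t=0.8400 s (step 84): theta=0.3638 0.9199 -0.7973 rad, w=-0.0137 -0.0810 -0.0110 rad/s, ee=-0.1368 -0.0286 0.5179 m, trq=0.1309 -2.0482 0.0075 N·m.
t=0.8800 s (step 88): theta=0.3632 0.9168 -0.7978 rad, w=-0.0121 -0.0712 -0.0105 rad/s, ee=-0.1361 -0.0290 0.5181 m, trq=0.1319 -2.0404 0.0116 N·m.
t=0.9200 s (step 92): theta=0.3628 0.9142 -0.7982 rad, w=-0.0107 -0.0625 -0.0100 rad/s, ee=-0.1354 -0.0293 0.5183 m, trq=0.1329 -2.0335 0.0152 N·m.
t=0.9600 s (step 96): theta=0.3624 0.9118 -0.7985 rad, w=-0.0096 -0.0549 -0.0095 rad/s, ee=-0.1349 -0.0296 0.5185 m, trq=0.1339 -2.0275 0.0184 N·m.
t=1.0000 s (step 100): theta=0.3620 0.9162 -0.8043 rad, w=-0.0102 1.2101 -1.0215 rad/s, ee=-0.1348 -0.0295 0.5181 m, trq=0.0997 -2.8228 -0.1529 N·m.
t=1.0400 s (step 104): theta=0.3623 0.9425 -0.8190 rad, w=0.0126 0.2929 -0.0115 rad/s, ee=-0.1376 -0.0273 0.5158 m, trq=0.1176 -2.4703 -0.1461 N·m.
t=1.0800 s (step 108): theta=0.3582 0.9489 -0.8198 rad, w=-0.8690 0.0684 -0.1955 rad/s, ee=-0.1384 -0.0252 0.5155 m, trq=1.9065 -2.2887 -0.1464 N·m.
t=1.1200 s (step 112): theta=0.3326 0.9479 -0.8217 rad, w=-0.4472 -0.0631 -0.0058 rad/s, ee=-0.1351 -0.0180 0.5166 m, trq=1.2971 -2.2070 -0.1007 N·m.
t=1.1500 s (step 115): theta=0.3223 0.9457 -0.8219 rad, w=-0.2469 -0.0812 -0.0053 rad/s, ee=-0.1336 -0.0153 0.5171 m.
any joint saturated: yes


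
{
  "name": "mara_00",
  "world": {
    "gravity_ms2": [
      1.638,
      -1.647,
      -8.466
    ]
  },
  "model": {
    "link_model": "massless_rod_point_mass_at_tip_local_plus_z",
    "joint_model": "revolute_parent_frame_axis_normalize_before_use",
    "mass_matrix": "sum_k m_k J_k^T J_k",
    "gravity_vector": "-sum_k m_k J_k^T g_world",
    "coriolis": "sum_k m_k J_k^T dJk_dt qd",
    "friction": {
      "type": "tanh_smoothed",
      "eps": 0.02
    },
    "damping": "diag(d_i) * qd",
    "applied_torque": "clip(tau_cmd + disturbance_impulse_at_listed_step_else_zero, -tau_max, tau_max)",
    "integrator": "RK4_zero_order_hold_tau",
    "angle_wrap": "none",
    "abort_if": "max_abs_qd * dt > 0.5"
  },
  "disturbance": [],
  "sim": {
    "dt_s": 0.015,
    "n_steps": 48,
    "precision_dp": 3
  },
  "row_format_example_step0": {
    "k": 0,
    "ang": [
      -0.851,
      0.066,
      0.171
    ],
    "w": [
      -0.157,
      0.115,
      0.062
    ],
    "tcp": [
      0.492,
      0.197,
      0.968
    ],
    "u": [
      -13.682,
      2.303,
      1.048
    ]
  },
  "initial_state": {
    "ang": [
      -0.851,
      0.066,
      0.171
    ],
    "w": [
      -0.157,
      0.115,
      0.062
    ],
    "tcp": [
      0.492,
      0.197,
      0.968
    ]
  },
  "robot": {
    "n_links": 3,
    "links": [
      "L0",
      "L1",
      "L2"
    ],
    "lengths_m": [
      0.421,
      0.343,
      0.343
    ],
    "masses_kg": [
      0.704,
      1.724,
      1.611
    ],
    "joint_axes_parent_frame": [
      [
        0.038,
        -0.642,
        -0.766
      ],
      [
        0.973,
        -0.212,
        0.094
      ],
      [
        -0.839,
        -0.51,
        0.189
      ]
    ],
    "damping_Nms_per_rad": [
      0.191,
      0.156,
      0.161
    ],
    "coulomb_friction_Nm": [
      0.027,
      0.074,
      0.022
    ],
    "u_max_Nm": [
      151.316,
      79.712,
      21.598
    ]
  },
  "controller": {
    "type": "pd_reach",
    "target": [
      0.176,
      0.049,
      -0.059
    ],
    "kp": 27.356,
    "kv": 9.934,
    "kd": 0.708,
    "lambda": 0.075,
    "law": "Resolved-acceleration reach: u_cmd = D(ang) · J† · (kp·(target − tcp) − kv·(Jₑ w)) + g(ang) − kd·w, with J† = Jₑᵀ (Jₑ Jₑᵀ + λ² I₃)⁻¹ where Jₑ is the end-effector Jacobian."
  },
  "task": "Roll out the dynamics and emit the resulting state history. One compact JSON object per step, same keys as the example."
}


{"k":1,"ang":[-0.858,0.073,0.184],"w":[-0.81,0.831,1.685],"tcp":[0.494,0.197,0.967],"u":[-12.887,1.922,0.168]}
{"k":2,"ang":[-0.875,0.09,0.219],"w":[-1.348,1.384,2.875],"tcp":[0.496,0.197,0.964],"u":[-13.071,1.685,-0.181]}
{"k":3,"ang":[-0.898,0.114,0.269],"w":[-1.832,1.856,3.868],"tcp":[0.499,0.197,0.96],"u":[-13.292,1.182,-0.221]}
{"k":4,"ang":[-0.929,0.145,0.334],"w":[-2.272,2.262,4.723],"tcp":[0.502,0.197,0.954],"u":[-12.715,0.162,-0.024]}
{"k":5,"ang":[-0.966,0.182,0.41],"w":[-2.648,2.587,5.409],"tcp":[0.507,0.197,0.945],"u":[-10.881,-1.381,0.376]}
{"k":6,"ang":[-1.008,0.222,0.495],"w":[-2.937,2.815,5.883],"tcp":[0.511,0.196,0.934],"u":[-7.898,-3.226,0.923]}
{"k":7,"ang":[-1.054,0.265,0.585],"w":[-3.13,2.946,6.138],"tcp":[0.517,0.195,0.92],"u":[-4.268,-5.083,1.526]}
{"k":8,"ang":[-1.101,0.31,0.678],"w":[-3.234,3.001,6.21],"tcp":[0.522,0.194,0.903],"u":[-0.537,-6.74,2.097]}
{"k":9,"ang":[-1.15,0.355,0.77],"w":[-3.266,3.002,6.151],"tcp":[0.527,0.193,0.884],"u":[2.924,-8.096,2.573]}
{"k":10,"ang":[-1.199,0.4,0.861],"w":[-3.245,2.972,6.01],"tcp":[0.532,0.191,0.864],"u":[5.937,-9.137,2.924]}
{"k":11,"ang":[-1.247,0.444,0.95],"w":[-3.187,2.926,5.825],"tcp":[0.537,0.19,0.842],"u":[8.455,-9.889,3.147]}
{"k":12,"ang":[-1.294,0.487,1.036],"w":[-3.105,2.873,5.618],"tcp":[0.542,0.189,0.818],"u":[10.498,-10.395,3.253]}
{"k":13,"ang":[-1.34,0.53,1.119],"w":[-3.006,2.82,5.405],"tcp":[0.545,0.188,0.794],"u":[12.12,-10.698,3.26]}
{"k":14,"ang":[-1.384,0.572,1.198],"w":[-2.898,2.769,5.193],"tcp":[0.548,0.188,0.77],"u":[13.379,-10.838,3.188]}
{"k":15,"ang":[-1.427,0.613,1.274],"w":[-2.785,2.723,4.987],"tcp":[0.55,0.187,0.745],"u":[14.331,-10.848,3.055]}
{"k":16,"ang":[-1.468,0.654,1.348],"w":[-2.67,2.683,4.789],"tcp":[0.552,0.187,0.72],"u":[15.028,-10.758,2.878]}
{"k":17,"ang":[-1.507,0.694,1.418],"w":[-2.554,2.649,4.599],"tcp":[0.552,0.186,0.695],"u":[15.513,-10.589,2.669]}
{"k":18,"ang":[-1.545,0.733,1.485],"w":[-2.439,2.62,4.419],"tcp":[0.552,0.186,0.671],"u":[15.822,-10.361,2.441]}
{"k":19,"ang":[-1.58,0.772,1.55],"w":[-2.327,2.598,4.246],"tcp":[0.551,0.186,0.647],"u":[15.987,-10.087,2.203]}
{"k":20,"ang":[-1.614,0.811,1.613],"w":[-2.217,2.582,4.082],"tcp":[0.549,0.186,0.623],"u":[16.032,-9.78,1.963]}
{"k":21,"ang":[-1.647,0.85,1.673],"w":[-2.111,2.573,3.924],"tcp":[0.546,0.186,0.6],"u":[15.978,-9.448,1.725]}
{"k":22,"ang":[-1.678,0.888,1.731],"w":[-2.008,2.569,3.772],"tcp":[0.543,0.186,0.577],"u":[15.843,-9.097,1.495]}
{"k":23,"ang":[-1.707,0.927,1.786],"w":[-1.909,2.571,3.626],"tcp":[0.539,0.186,0.555],"u":[15.64,-8.732,1.275]}
{"k":24,"ang":[-1.735,0.965,1.839],"w":[-1.814,2.579,3.485],"tcp":[0.534,0.186,0.533],"u":[15.38,-8.358,1.07]}
{"k":25,"ang":[-1.762,1.004,1.891],"w":[-1.724,2.594,3.348],"tcp":[0.529,0.185,0.513],"u":[15.073,-7.976,0.88]}
{"k":26,"ang":[-1.787,1.043,1.94],"w":[-1.637,2.615,3.215],"tcp":[0.523,0.185,0.493],"u":[14.727,-7.587,0.707]}
{"k":27,"ang":[-1.811,1.083,1.987],"w":[-1.555,2.642,3.085],"tcp":[0.517,0.185,0.473],"u":[14.347,-7.192,0.552]}
{"k":28,"ang":[-1.833,1.123,2.032],"w":[-1.478,2.675,2.957],"tcp":[0.511,0.184,0.455],"u":[13.939,-6.791,0.416]}
{"k":29,"ang":[-1.855,1.163,2.076],"w":[-1.405,2.715,2.831],"tcp":[0.504,0.184,0.437],"u":[13.506,-6.385,0.299]}
{"k":30,"ang":[-1.876,1.204,2.117],"w":[-1.337,2.762,2.706],"tcp":[0.497,0.183,0.419],"u":[13.052,-5.971,0.201]}
{"k":31,"ang":[-1.895,1.246,2.157],"w":[-1.273,2.816,2.583],"tcp":[0.49,0.183,0.403],"u":[12.579,-5.55,0.122]}
{"k":32,"ang":[-1.914,1.289,2.195],"w":[-1.215,2.877,2.46],"tcp":[0.482,0.182,0.387],"u":[12.089,-5.12,0.062]}
{"k":33,"ang":[-1.932,1.332,2.231],"w":[-1.161,2.945,2.337],"tcp":[0.475,0.182,0.372],"u":[11.585,-4.68,0.022]}
{"k":34,"ang":[-1.949,1.377,2.265],"w":[-1.114,3.022,2.214],"tcp":[0.467,0.181,0.358],"u":[11.069,-4.231,-0.0]}
{"k":35,"ang":[-1.965,1.423,2.297],"w":[-1.071,3.106,2.09],"tcp":[0.459,0.18,0.344],"u":[10.542,-3.77,-0.004]}
{"k":36,"ang":[-1.981,1.47,2.328],"w":[-1.035,3.198,1.966],"tcp":[0.452,0.179,0.331],"u":[10.008,-3.299,0.011]}
{"k":37,"ang":[-1.996,1.519,2.356],"w":[-1.005,3.298,1.839],"tcp":[0.444,0.178,0.319],"u":[9.468,-2.817,0.044]}
{"k":38,"ang":[-2.011,1.57,2.383],"w":[-0.981,3.405,1.711],"tcp":[0.436,0.178,0.307],"u":[8.927,-2.326,0.094]}
{"k":39,"ang":[-2.026,1.622,2.407],"w":[-0.965,3.521,1.581],"tcp":[0.428,0.177,0.296],"u":[8.389,-1.828,0.162]}
{"k":40,"ang":[-2.04,1.675,2.43],"w":[-0.955,3.643,1.448],"tcp":[0.421,0.176,0.285],"u":[7.858,-1.325,0.246]}
{"k":41,"ang":[-2.054,1.731,2.451],"w":[-0.954,3.771,1.313],"tcp":[0.413,0.175,0.275],"u":[7.341,-0.82,0.347]}
{"k":42,"ang":[-2.069,1.788,2.469],"w":[-0.96,3.904,1.174],"tcp":[0.405,0.174,0.265],"u":[6.844,-0.319,0.463]}
{"k":43,"ang":[-2.083,1.848,2.486],"w":[-0.975,4.039,1.032],"tcp":[0.398,0.174,0.256],"u":[6.374,0.172,0.595]}
{"k":44,"ang":[-2.098,1.91,2.5],"w":[-1.0,4.176,0.888],"tcp":[0.391,0.173,0.248],"u":[5.94,0.649,0.74]}
{"k":45,"ang":[-2.113,1.973,2.513],"w":[-1.033,4.311,0.74],"tcp":[0.384,0.172,0.24],"u":[5.547,1.103,0.899]}
{"k":46,"ang":[-2.129,2.039,2.523],"w":[-1.077,4.441,0.589],"tcp":[0.378,0.172,0.232],"u":[5.203,1.529,1.069]}
{"k":47,"ang":[-2.146,2.107,2.53],"w":[-1.13,4.563,0.435],"tcp":[0.371,0.171,0.224],"u":[4.913,1.919,1.249]}
{"k":48,"ang":[-2.163,2.176,2.536],"w":[-1.194,4.673,0.28],"tcp":[0.365,0.171,0.217]}


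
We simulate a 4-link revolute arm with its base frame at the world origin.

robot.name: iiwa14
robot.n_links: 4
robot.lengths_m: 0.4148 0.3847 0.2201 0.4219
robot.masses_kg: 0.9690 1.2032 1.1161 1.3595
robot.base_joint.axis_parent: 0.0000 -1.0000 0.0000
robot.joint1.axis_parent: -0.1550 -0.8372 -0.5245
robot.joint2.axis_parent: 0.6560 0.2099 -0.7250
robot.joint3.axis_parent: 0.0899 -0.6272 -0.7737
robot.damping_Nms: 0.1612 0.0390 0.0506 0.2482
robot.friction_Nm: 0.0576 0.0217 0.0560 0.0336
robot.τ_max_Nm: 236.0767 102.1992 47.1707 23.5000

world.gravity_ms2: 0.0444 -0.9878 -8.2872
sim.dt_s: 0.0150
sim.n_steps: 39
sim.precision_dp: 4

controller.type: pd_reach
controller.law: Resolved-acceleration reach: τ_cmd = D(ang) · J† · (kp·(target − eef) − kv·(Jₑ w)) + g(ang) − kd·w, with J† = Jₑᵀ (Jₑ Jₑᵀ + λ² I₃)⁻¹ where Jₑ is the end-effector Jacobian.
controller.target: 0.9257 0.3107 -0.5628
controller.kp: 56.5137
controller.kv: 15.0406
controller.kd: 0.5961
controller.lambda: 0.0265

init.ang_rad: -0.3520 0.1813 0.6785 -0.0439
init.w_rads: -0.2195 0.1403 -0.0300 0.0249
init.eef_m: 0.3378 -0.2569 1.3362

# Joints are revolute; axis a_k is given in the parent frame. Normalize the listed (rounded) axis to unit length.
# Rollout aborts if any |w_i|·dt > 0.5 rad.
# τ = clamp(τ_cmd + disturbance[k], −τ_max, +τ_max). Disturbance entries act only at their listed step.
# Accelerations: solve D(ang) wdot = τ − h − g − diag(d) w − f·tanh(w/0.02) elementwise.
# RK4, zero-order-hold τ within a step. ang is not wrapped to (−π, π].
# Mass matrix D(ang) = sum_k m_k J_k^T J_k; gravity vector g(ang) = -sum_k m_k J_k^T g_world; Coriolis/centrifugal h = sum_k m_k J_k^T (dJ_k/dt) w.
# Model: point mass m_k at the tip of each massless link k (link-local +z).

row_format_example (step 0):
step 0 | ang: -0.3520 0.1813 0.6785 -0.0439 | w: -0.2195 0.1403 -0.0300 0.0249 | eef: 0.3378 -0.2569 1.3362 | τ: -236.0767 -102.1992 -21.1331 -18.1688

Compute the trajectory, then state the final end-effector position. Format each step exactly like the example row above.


step 1 | ang: -0.3780 0.2183 0.6856 -0.0796 | w: -3.1718 4.5911 1.0040 -4.4622 | eef: 0.3461 -0.2546 1.3319 | τ: -236.0767 -102.1992 -17.5716 -11.3867
step 2 | ang: -0.4415 0.3010 0.7109 -0.1338 | w: -5.2216 6.2828 2.3633 -2.6157 | eef: 0.3639 -0.2487 1.3207 | τ: -236.0767 -102.1992 -14.1248 -9.7192
step 3 | ang: -0.5327 0.4005 0.7584 -0.1468 | w: -6.8933 6.8593 4.0013 0.9325 | eef: 0.3880 -0.2397 1.3025 | τ: -236.0767 -102.1992 -10.4885 -8.5969
step 4 | ang: -0.6471 0.5023 0.8347 -0.1000 | w: -8.3080 6.5952 6.2711 5.2722 | eef: 0.4177 -0.2274 1.2752 | τ: -236.0767 -71.5072 -6.7440 -7.4680
step 5 | ang: -0.7888 0.6132 0.9541 -0.0204 | w: -10.4637 7.8880 9.6367 5.4486 | eef: 0.4519 -0.2104 1.2330 | τ: -122.1639 -30.0556 -3.1332 -4.2371
step 6 | ang: -0.9510 0.7280 1.1120 0.0559 | w: -11.1413 7.3384 11.3226 4.7162 | eef: 0.4900 -0.1878 1.1733 | τ: -33.3452 -0.2333 1.0373 -2.1915
step 7 | ang: -1.1173 0.8293 1.2833 0.1164 | w: -11.0495 6.1862 11.4225 3.3580 | eef: 0.5317 -0.1620 1.1012 | τ: 21.9401 18.8750 4.9074 -1.2349
step 8 | ang: -1.2801 0.9133 1.4483 0.1559 | w: -10.6793 5.0700 10.5130 1.9678 | eef: 0.5756 -0.1353 1.0217 | τ: 54.5849 30.5994 8.1179 -1.0650
step 9 | ang: -1.4367 0.9819 1.5962 0.1775 | w: -10.2138 4.1102 9.1915 1.0122 | eef: 0.6200 -0.1092 0.9387 | τ: 73.1903 37.6638 10.5995 -1.4322
step 10 | ang: -1.5861 1.0372 1.7239 0.1888 | w: -9.7109 3.2831 7.8728 0.6015 | eef: 0.6633 -0.0843 0.8543 | τ: 83.5219 42.0352 12.4017 -2.1307
step 11 | ang: -1.7278 1.0810 1.8330 0.1971 | w: -9.1856 2.5579 6.7327 0.6052 | eef: 0.7047 -0.0610 0.7700 | τ: 89.0821 44.9637 13.6437 -2.9909
step 12 | ang: -1.8615 1.1147 1.9264 0.2073 | w: -8.6426 1.9259 5.7878 0.8348 | eef: 0.7434 -0.0393 0.6866 | τ: 91.8991 47.1328 14.4660 -3.8895
step 13 | ang: -1.9870 1.1397 2.0067 0.2216 | w: -8.0868 1.3919 4.9924 1.1463 | eef: 0.7788 -0.0194 0.6045 | τ: 93.1176 48.8581 14.9909 -4.7518
step 14 | ang: -2.1042 1.1574 2.0758 0.2407 | w: -7.5251 0.9628 4.2929 1.4582 | eef: 0.8108 -0.0012 0.5242 | τ: 93.3615 50.2508 15.3063 -5.5392
step 15 | ang: -2.2129 1.1696 2.1348 0.2642 | w: -6.9657 0.6408 3.6482 1.7344 | eef: 0.8389 0.0152 0.4458 | τ: 92.9496 51.3236 15.4680 -6.2315
step 16 | ang: -2.3133 1.1777 2.1843 0.2916 | w: -6.4170 0.4215 3.0332 1.9629 | eef: 0.8632 0.0300 0.3698 | τ: 92.0283 52.0506 15.5080 -6.8161
step 17 | ang: -2.4057 1.1831 2.2249 0.3220 | w: -5.8866 0.2945 2.4361 2.1416 | eef: 0.8834 0.0432 0.2965 | τ: 90.6539 52.3995 15.4441 -7.2828
step 18 | ang: -2.4902 1.1873 2.2566 0.3549 | w: -5.3800 0.2445 1.8546 2.2703 | eef: 0.8999 0.0550 0.2262 | τ: 88.8428 52.3459 15.2857 -7.6230
step 19 | ang: -2.5673 1.1911 2.2798 0.3893 | w: -4.9005 0.2538 1.2923 2.3490 | eef: 0.9126 0.0655 0.1593 | τ: 86.6011 51.8796 15.0381 -7.8323
step 20 | ang: -2.6375 1.1954 2.2948 0.4246 | w: -4.4498 0.3034 0.7577 2.3790 | eef: 0.9219 0.0750 0.0962 | τ: 83.9417 51.0064 14.7042 -7.9123
step 21 | ang: -2.7011 1.2006 2.3022 0.4601 | w: -4.0275 0.3748 0.2628 2.3638 | eef: 0.9283 0.0836 0.0371 | τ: 80.8932 49.7484 14.2862 -7.8721
step 22 | ang: -2.7585 1.2068 2.3027 0.4951 | w: -3.6291 0.4360 -0.1338 2.3319 | eef: 0.9319 0.0915 -0.0178 | τ: 77.5178 48.1272 13.7488 -7.7426
step 23 | ang: -2.8101 1.2137 2.2983 0.5297 | w: -3.2536 0.4784 -0.4279 2.2913 | eef: 0.9334 0.0989 -0.0685 | τ: 73.8873 46.2214 13.1085 -7.5489
step 24 | ang: -2.8563 1.2213 2.2895 0.5634 | w: -2.9072 0.5264 -0.7092 2.2066 | eef: 0.9332 0.1060 -0.1149 | τ: 70.0428 44.1388 12.4606 -7.2808
step 25 | ang: -2.8975 1.2295 2.2769 0.5957 | w: -2.5855 0.5609 -0.9327 2.1113 | eef: 0.9316 0.1128 -0.1571 | τ: 66.0862 41.9288 11.7871 -6.9744
step 26 | ang: -2.9341 1.2381 2.2615 0.6265 | w: -2.2875 0.5788 -1.0957 2.0165 | eef: 0.9291 0.1195 -0.1953 | τ: 62.1060 39.6653 11.1028 -6.6502
step 27 | ang: -2.9664 1.2469 2.2440 0.6560 | w: -2.0129 0.5824 -1.2089 1.9249 | eef: 0.9260 0.1261 -0.2298 | τ: 58.1783 37.4179 10.4283 -6.3211
step 28 | ang: -2.9947 1.2556 2.2251 0.6841 | w: -1.7614 0.5748 -1.2840 1.8370 | eef: 0.9226 0.1325 -0.2608 | τ: 54.3664 35.2421 9.7810 -5.9956
step 29 | ang: -3.0194 1.2642 2.2053 0.7109 | w: -1.5323 0.5588 -1.3311 1.7524 | eef: 0.9190 0.1390 -0.2885 | τ: 50.7205 33.1782 9.1724 -5.6798
step 30 | ang: -3.0408 1.2724 2.1850 0.7364 | w: -1.3247 0.5366 -1.3575 1.6711 | eef: 0.9155 0.1454 -0.3133 | τ: 47.2776 31.2532 8.6094 -5.3778
step 31 | ang: -3.0593 1.2803 2.1644 0.7608 | w: -1.1376 0.5099 -1.3688 1.5928 | eef: 0.9122 0.1517 -0.3355 | τ: 44.0628 29.4829 8.0949 -5.0926
step 32 | ang: -3.0751 1.2877 2.1437 0.7840 | w: -0.9697 0.4801 -1.3690 1.5175 | eef: 0.9092 0.1578 -0.3553 | τ: 41.0903 27.8739 7.6292 -4.8258
step 33 | ang: -3.0885 1.2947 2.1231 0.8061 | w: -0.8197 0.4482 -1.3609 1.4451 | eef: 0.9064 0.1639 -0.3729 | τ: 38.3657 26.4264 7.2105 -4.5784
step 34 | ang: -3.0998 1.3012 2.1027 0.8272 | w: -0.6861 0.4152 -1.3467 1.3757 | eef: 0.9040 0.1699 -0.3887 | τ: 35.8875 25.1355 6.8360 -4.3504
step 35 | ang: -3.1092 1.3072 2.0825 0.8472 | w: -0.5677 0.3818 -1.3277 1.3092 | eef: 0.9020 0.1757 -0.4028 | τ: 33.6489 23.9929 6.5021 -4.1416
step 36 | ang: -3.1170 1.3127 2.0627 0.8663 | w: -0.4632 0.3485 -1.3051 1.2457 | eef: 0.9003 0.1813 -0.4154 | τ: 31.6391 22.9883 6.2051 -3.9514
step 37 | ang: -3.1232 1.3177 2.0432 0.8845 | w: -0.3712 0.3158 -1.2797 1.1851 | eef: 0.8989 0.1868 -0.4266 | τ: 29.8446 22.1102 5.9410 -3.7789
step 38 | ang: -3.1282 1.3222 2.0242 0.9018 | w: -0.2907 0.2841 -1.2521 1.1273 | eef: 0.8979 0.1921 -0.4368 | τ: 28.2507 21.3466 5.7061 -3.6229
step 39 | ang: -3.1320 1.3263 2.0055 0.9182 | w: -0.2203 0.2537 -1.2229 1.0723 | eef: 0.8971 0.1972 -0.4459
final eef position (m): 0.8971 0.1972 -0.4459
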